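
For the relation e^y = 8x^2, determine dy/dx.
Differentiate both sides with respect to x, treating y as y(x). By the chain rule, any term containing y contributes a factor of y' = dy/dx when we differentiate it.

Move every term to one side and write the relation as F(x, y) = 0. Term by term,
  d/dx[-8x^2] = -16x
  d/dx[e^(y)] = y'·e^(y)

The pieces without y' make up ∂F/∂x and the coefficient of y' is ∂F/∂y:
  ∂F/∂x = -16x,
  ∂F/∂y = e^(y).

Since d/dx[F] = ∂F/∂x + (∂F/∂y)·y' = 0, solve for y':
  (∂F/∂y)·y' = -∂F/∂x
  dy/dx = -(∂F/∂x)/(∂F/∂y) = -(-16x)/(e^(y)) = 16x·e^(-y)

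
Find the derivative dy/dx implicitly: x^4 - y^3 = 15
Differentiate the relation implicitly: treat y = y(x) and apply the chain rule, so every y-derivative picks up a y' = dy/dx factor.

With everything moved to the left-hand side, differentiate term by term:
  d/dx[x^4] = 4x^3
  d/dx[-y^3] = -3y^2·y'
  d/dx[-15] = 0

Separating the contributions that come from x directly and those that come through y:
  without y':      4x^3
  multiplying y':  -3y^2

so (4x^3) + (-3y^2)·y' = 0, and therefore
  dy/dx = -(4x^3)/(-3y^2) = 4x^3/(3y^2)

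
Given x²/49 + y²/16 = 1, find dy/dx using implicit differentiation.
Differentiate the relation implicitly: treat y = y(x) and apply the chain rule, so every y-derivative picks up a y' = dy/dx factor.

With everything moved to the left-hand side, differentiate term by term:
  d/dx[x^2/49] = 2x/49
  d/dx[y^2/16] = y·y'/8
  d/dx[-1] = 0

Separating the contributions that come from x directly and those that come through y:
  without y':      2x/49
  multiplying y':  y/8

so (2x/49) + (y/8)·y' = 0, and therefore
  dy/dx = -(2x/49)/(y/8) = -16x/(49y)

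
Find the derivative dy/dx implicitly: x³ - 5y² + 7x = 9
Take d/dx of both sides. Since y is implicitly a function of x, the chain rule attaches a y' = dy/dx factor whenever we differentiate through y.

Set F(x, y) = (left side) − (right side), so the curve is F = 0. Differentiating each term of F:
  d/dx[x^3] = 3x^2
  d/dx[7x] = 7
  d/dx[-5y^2] = -10y·y'
  d/dx[-9] = 0

Collecting, the y'-free part is the partial derivative in x and the y' coefficient is the partial derivative in y:
  ∂F/∂x = 3x^2 + 7
  ∂F/∂y = -10y

so d/dx[F(x, y(x))] = ∂F/∂x + (∂F/∂y)·y' = 0. Rearranging,
  dy/dx = -(∂F/∂x)/(∂F/∂y) = -(3x^2 + 7)/(-10y) = (3x^2 + 7)/(10y)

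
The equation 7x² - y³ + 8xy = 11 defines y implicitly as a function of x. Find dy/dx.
Differentiate the relation implicitly: treat y = y(x) and apply the chain rule, so every y-derivative picks up a y' = dy/dx factor.

With everything moved to the left-hand side, differentiate term by term:
  d/dx[7x^2] = 14x
  d/dx[8xy] = 8x·y' + 8y
  d/dx[-y^3] = -3y^2·y'
  d/dx[-11] = 0

Separating the contributions that come from x directly and those that come through y:
  without y':      14x + 8y
  multiplying y':  8x - 3y^2

so (14x + 8y) + (8x - 3y^2)·y' = 0, and therefore
  dy/dx = -(14x + 8y)/(8x - 3y^2) = 2(-7x - 4y)/(8x - 3y^2)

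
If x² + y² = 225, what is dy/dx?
Apply d/dx to both sides, remembering that y depends on x. Each occurrence of y therefore brings in a y' = dy/dx via the chain rule.

With F(x, y) equal to the left-hand side minus the right, differentiate F term by term:
  d/dx[x^2] = 2x
  d/dx[y^2] = 2y·y'
  d/dx[-225] = 0
Adding these up, d/dx[F] = 0 becomes
  (2x) + (2y)·y' = 0,
so isolating y',
  dy/dx = -(2x)/(2y) = -x/y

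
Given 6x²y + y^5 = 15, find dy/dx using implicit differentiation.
Differentiate both sides with respect to x, treating y as y(x). By the chain rule, any term containing y contributes a factor of y' = dy/dx when we differentiate it.

Move every term to one side and write the relation as F(x, y) = 0. Term by term,
  d/dx[6x^2y] = 6x^2·y' + 12xy
  d/dx[y^5] = 5y^4·y'
  d/dx[-15] = 0

The pieces without y' make up ∂F/∂x and the coefficient of y' is ∂F/∂y:
  ∂F/∂x = 12xy,
  ∂F/∂y = 6x^2 + 5y^4.

Since d/dx[F] = ∂F/∂x + (∂F/∂y)·y' = 0, solve for y':
  (∂F/∂y)·y' = -∂F/∂x
  dy/dx = -(∂F/∂x)/(∂F/∂y) = -(12xy)/(6x^2 + 5y^4) = -12xy/(6x^2 + 5y^4)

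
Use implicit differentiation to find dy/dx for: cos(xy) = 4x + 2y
Apply d/dx to both sides, remembering that y depends on x. Each occurrence of y therefore brings in a y' = dy/dx via the chain rule.

With F(x, y) equal to the left-hand side minus the right, differentiate F term by term:
  d/dx[-4x] = -4
  d/dx[-2y] = -2·y'
  d/dx[cos(xy)] = -(x·y' + y)·sin(xy)
Adding these up, d/dx[F] = 0 becomes
  (-y·sin(xy) - 4) + (-x·sin(xy) - 2)·y' = 0,
so isolating y',
  dy/dx = -(-y·sin(xy) - 4)/(-x·sin(xy) - 2) = -(y·sin(xy) + 4)/(x·sin(xy) + 2)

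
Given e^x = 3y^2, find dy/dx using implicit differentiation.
Differentiate the relation implicitly: treat y = y(x) and apply the chain rule, so every y-derivative picks up a y' = dy/dx factor.

With everything moved to the left-hand side, differentiate term by term:
  d/dx[-3y^2] = -6y·y'
  d/dx[e^(x)] = e^(x)

Separating the contributions that come from x directly and those that come through y:
  without y':      e^(x)
  multiplying y':  -6y

so (e^(x)) + (-6y)·y' = 0, and therefore
  dy/dx = -(e^(x))/(-6y) = e^(x)/(6y)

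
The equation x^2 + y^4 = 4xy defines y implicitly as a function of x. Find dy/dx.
Apply d/dx to both sides, remembering that y depends on x. Each occurrence of y therefore brings in a y' = dy/dx via the chain rule.

With F(x, y) equal to the left-hand side minus the right, differentiate F term by term:
  d/dx[x^2] = 2x
  d/dx[-4xy] = -4x·y' - 4y
  d/dx[y^4] = 4y^3·y'
Adding these up, d/dx[F] = 0 becomes
  (2x - 4y) + (-4x + 4y^3)·y' = 0,
so isolating y',
  dy/dx = -(2x - 4y)/(-4x + 4y^3) = (x/2 - y)/(x - y^3)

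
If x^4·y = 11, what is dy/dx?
Apply d/dx to both sides, remembering that y depends on x. Each occurrence of y therefore brings in a y' = dy/dx via the chain rule.

With F(x, y) equal to the left-hand side minus the right, differentiate F term by term:
  d/dx[x^4y] = x^4·y' + 4x^3y
  d/dx[-11] = 0
Adding these up, d/dx[F] = 0 becomes
  (4x^3y) + (x^4)·y' = 0,
so isolating y',
  dy/dx = -(4x^3y)/(x^4) = -4y/x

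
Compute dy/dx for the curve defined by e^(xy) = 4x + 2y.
Differentiate the relation implicitly: treat y = y(x) and apply the chain rule, so every y-derivative picks up a y' = dy/dx factor.

With everything moved to the left-hand side, differentiate term by term:
  d/dx[-4x] = -4
  d/dx[-2y] = -2·y'
  d/dx[e^(xy)] = (x·y' + y)·e^(xy)

Separating the contributions that come from x directly and those that come through y:
  without y':      y·e^(xy) - 4
  multiplying y':  x·e^(xy) - 2

so (y·e^(xy) - 4) + (x·e^(xy) - 2)·y' = 0, and therefore
  dy/dx = -(y·e^(xy) - 4)/(x·e^(xy) - 2) = (-y·e^(xy) + 4)/(x·e^(xy) - 2)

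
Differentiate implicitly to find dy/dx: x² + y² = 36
Differentiate the relation implicitly: treat y = y(x) and apply the chain rule, so every y-derivative picks up a y' = dy/dx factor.

With everything moved to the left-hand side, differentiate term by term:
  d/dx[x^2] = 2x
  d/dx[y^2] = 2y·y'
  d/dx[-36] = 0

Separating the contributions that come from x directly and those that come through y:
  without y':      2x
  multiplying y':  2y

so (2x) + (2y)·y' = 0, and therefore
  dy/dx = -(2x)/(2y) = -x/y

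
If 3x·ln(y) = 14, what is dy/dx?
Apply d/dx to both sides, remembering that y depends on x. Each occurrence of y therefore brings in a y' = dy/dx via the chain rule.

With F(x, y) equal to the left-hand side minus the right, differentiate F term by term:
  d/dx[3x·ln(y)] = 3x·y'/y + 3ln(y)
  d/dx[-14] = 0
Adding these up, d/dx[F] = 0 becomes
  (3ln(y)) + (3x/y)·y' = 0,
so isolating y',
  dy/dx = -(3ln(y))/(3x/y) = -y·ln(y)/x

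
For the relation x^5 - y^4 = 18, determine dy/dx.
Take d/dx of both sides. Since y is implicitly a function of x, the chain rule attaches a y' = dy/dx factor whenever we differentiate through y.

Set F(x, y) = (left side) − (right side), so the curve is F = 0. Differentiating each term of F:
  d/dx[x^5] = 5x^4
  d/dx[-y^4] = -4y^3·y'
  d/dx[-18] = 0

Collecting, the y'-free part is the partial derivative in x and the y' coefficient is the partial derivative in y:
  ∂F/∂x = 5x^4
  ∂F/∂y = -4y^3

so d/dx[F(x, y(x))] = ∂F/∂x + (∂F/∂y)·y' = 0. Rearranging,
  dy/dx = -(∂F/∂x)/(∂F/∂y) = -(5x^4)/(-4y^3) = 5x^4/(4y^3)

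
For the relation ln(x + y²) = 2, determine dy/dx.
Take d/dx of both sides. Since y is implicitly a function of x, the chain rule attaches a y' = dy/dx factor whenever we differentiate through y.

Set F(x, y) = (left side) − (right side), so the curve is F = 0. Differentiating each term of F:
  d/dx[ln(x + y^2)] = (2y·y' + 1)/(x + y^2)
  d/dx[-2] = 0

Collecting, the y'-free part is the partial derivative in x and the y' coefficient is the partial derivative in y:
  ∂F/∂x = 1/(x + y^2)
  ∂F/∂y = 2y/(x + y^2)

so d/dx[F(x, y(x))] = ∂F/∂x + (∂F/∂y)·y' = 0. Rearranging,
  dy/dx = -(∂F/∂x)/(∂F/∂y) = -(1/(x + y^2))/(2y/(x + y^2)) = -1/(2y)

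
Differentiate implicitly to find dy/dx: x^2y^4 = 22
Apply d/dx to both sides, remembering that y depends on x. Each occurrence of y therefore brings in a y' = dy/dx via the chain rule.

With F(x, y) equal to the left-hand side minus the right, differentiate F term by term:
  d/dx[x^2y^4] = 4x^2y^3·y' + 2xy^4
  d/dx[-22] = 0
Adding these up, d/dx[F] = 0 becomes
  (2xy^4) + (4x^2y^3)·y' = 0,
so isolating y',
  dy/dx = -(2xy^4)/(4x^2y^3) = -y/(2x)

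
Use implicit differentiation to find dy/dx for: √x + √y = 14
Differentiate the relation implicitly: treat y = y(x) and apply the chain rule, so every y-derivative picks up a y' = dy/dx factor.

With everything moved to the left-hand side, differentiate term by term:
  d/dx[√(x)] = 1/(2√(x))
  d/dx[√(y)] = y'/(2√(y))
  d/dx[-14] = 0

Separating the contributions that come from x directly and those that come through y:
  without y':      1/(2√(x))
  multiplying y':  1/(2√(y))

so (1/(2√(x))) + (1/(2√(y)))·y' = 0, and therefore
  dy/dx = -(1/(2√(x)))/(1/(2√(y))) = -√(y)/√(x)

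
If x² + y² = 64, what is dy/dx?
Differentiate both sides with respect to x, treating y as y(x). By the chain rule, any term containing y contributes a factor of y' = dy/dx when we differentiate it.

Move every term to one side and write the relation as F(x, y) = 0. Term by term,
  d/dx[x^2] = 2x
  d/dx[y^2] = 2y·y'
  d/dx[-64] = 0

The pieces without y' make up ∂F/∂x and the coefficient of y' is ∂F/∂y:
  ∂F/∂x = 2x,
  ∂F/∂y = 2y.

Since d/dx[F] = ∂F/∂x + (∂F/∂y)·y' = 0, solve for y':
  (∂F/∂y)·y' = -∂F/∂x
  dy/dx = -(∂F/∂x)/(∂F/∂y) = -(2x)/(2y) = -x/y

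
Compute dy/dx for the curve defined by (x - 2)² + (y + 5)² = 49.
Take d/dx of both sides. Since y is implicitly a function of x, the chain rule attaches a y' = dy/dx factor whenever we differentiate through y.

Set F(x, y) = (left side) − (right side), so the curve is F = 0. Differentiating each term of F:
  d/dx[(x - 2)^2] = 2x - 4
  d/dx[(y + 5)^2] = 2·y'(y + 5)
  d/dx[-49] = 0

Collecting, the y'-free part is the partial derivative in x and the y' coefficient is the partial derivative in y:
  ∂F/∂x = 2x - 4
  ∂F/∂y = 2y + 10

so d/dx[F(x, y(x))] = ∂F/∂x + (∂F/∂y)·y' = 0. Rearranging,
  dy/dx = -(∂F/∂x)/(∂F/∂y) = -(2x - 4)/(2y + 10) = (2 - x)/(y + 5)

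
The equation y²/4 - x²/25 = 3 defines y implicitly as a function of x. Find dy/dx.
Apply d/dx to both sides, remembering that y depends on x. Each occurrence of y therefore brings in a y' = dy/dx via the chain rule.

With F(x, y) equal to the left-hand side minus the right, differentiate F term by term:
  d/dx[-x^2/25] = -2x/25
  d/dx[y^2/4] = y·y'/2
  d/dx[-3] = 0
Adding these up, d/dx[F] = 0 becomes
  (-2x/25) + (y/2)·y' = 0,
so isolating y',
  dy/dx = -(-2x/25)/(y/2) = 4x/(25y)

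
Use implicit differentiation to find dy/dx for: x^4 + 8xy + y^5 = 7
Take d/dx of both sides. Since y is implicitly a function of x, the chain rule attaches a y' = dy/dx factor whenever we differentiate through y.

Set F(x, y) = (left side) − (right side), so the curve is F = 0. Differentiating each term of F:
  d/dx[x^4] = 4x^3
  d/dx[8xy] = 8x·y' + 8y
  d/dx[y^5] = 5y^4·y'
  d/dx[-7] = 0

Collecting, the y'-free part is the partial derivative in x and the y' coefficient is the partial derivative in y:
  ∂F/∂x = 4x^3 + 8y
  ∂F/∂y = 8x + 5y^4

so d/dx[F(x, y(x))] = ∂F/∂x + (∂F/∂y)·y' = 0. Rearranging,
  dy/dx = -(∂F/∂x)/(∂F/∂y) = -(4x^3 + 8y)/(8x + 5y^4) = 4(-x^3 - 2y)/(8x + 5y^4)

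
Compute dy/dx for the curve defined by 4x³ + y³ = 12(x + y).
Differentiate the relation implicitly: treat y = y(x) and apply the chain rule, so every y-derivative picks up a y' = dy/dx factor.

With everything moved to the left-hand side, differentiate term by term:
  d/dx[4x^3] = 12x^2
  d/dx[-12x] = -12
  d/dx[y^3] = 3y^2·y'
  d/dx[-12y] = -12·y'

Separating the contributions that come from x directly and those that come through y:
  without y':      12x^2 - 12
  multiplying y':  3y^2 - 12

so (12x^2 - 12) + (3y^2 - 12)·y' = 0, and therefore
  dy/dx = -(12x^2 - 12)/(3y^2 - 12) = 4(1 - x^2)/(y^2 - 4)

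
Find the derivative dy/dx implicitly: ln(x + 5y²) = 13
Differentiate the relation implicitly: treat y = y(x) and apply the chain rule, so every y-derivative picks up a y' = dy/dx factor.

With everything moved to the left-hand side, differentiate term by term:
  d/dx[ln(x + 5y^2)] = (10y·y' + 1)/(x + 5y^2)
  d/dx[-13] = 0

Separating the contributions that come from x directly and those that come through y:
  without y':      1/(x + 5y^2)
  multiplying y':  10y/(x + 5y^2)

so (1/(x + 5y^2)) + (10y/(x + 5y^2))·y' = 0, and therefore
  dy/dx = -(1/(x + 5y^2))/(10y/(x + 5y^2)) = -1/(10y)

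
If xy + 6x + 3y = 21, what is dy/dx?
Differentiate the relation implicitly: treat y = y(x) and apply the chain rule, so every y-derivative picks up a y' = dy/dx factor.

With everything moved to the left-hand side, differentiate term by term:
  d/dx[xy] = x·y' + y
  d/dx[6x] = 6
  d/dx[3y] = 3·y'
  d/dx[-21] = 0

Separating the contributions that come from x directly and those that come through y:
  without y':      y + 6
  multiplying y':  x + 3

so (y + 6) + (x + 3)·y' = 0, and therefore
  dy/dx = -(y + 6)/(x + 3) = (-y - 6)/(x + 3)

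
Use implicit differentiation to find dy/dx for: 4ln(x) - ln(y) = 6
Apply d/dx to both sides, remembering that y depends on x. Each occurrence of y therefore brings in a y' = dy/dx via the chain rule.

With F(x, y) equal to the left-hand side minus the right, differentiate F term by term:
  d/dx[4ln(x)] = 4/x
  d/dx[-ln(y)] = -y'/y
  d/dx[-6] = 0
Adding these up, d/dx[F] = 0 becomes
  (4/x) + (-1/y)·y' = 0,
so isolating y',
  dy/dx = -(4/x)/(-1/y) = 4y/x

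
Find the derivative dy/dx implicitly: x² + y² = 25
Apply d/dx to both sides, remembering that y depends on x. Each occurrence of y therefore brings in a y' = dy/dx via the chain rule.

With F(x, y) equal to the left-hand side minus the right, differentiate F term by term:
  d/dx[x^2] = 2x
  d/dx[y^2] = 2y·y'
  d/dx[-25] = 0
Adding these up, d/dx[F] = 0 becomes
  (2x) + (2y)·y' = 0,
so isolating y',
  dy/dx = -(2x)/(2y) = -x/y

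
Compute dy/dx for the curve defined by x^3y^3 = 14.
Apply d/dx to both sides, remembering that y depends on x. Each occurrence of y therefore brings in a y' = dy/dx via the chain rule.

With F(x, y) equal to the left-hand side minus the right, differentiate F term by term:
  d/dx[x^3y^3] = 3x^3y^2·y' + 3x^2y^3
  d/dx[-14] = 0
Adding these up, d/dx[F] = 0 becomes
  (3x^2y^3) + (3x^3y^2)·y' = 0,
so isolating y',
  dy/dx = -(3x^2y^3)/(3x^3y^2) = -y/x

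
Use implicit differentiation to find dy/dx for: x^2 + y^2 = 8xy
Differentiate the relation implicitly: treat y = y(x) and apply the chain rule, so every y-derivative picks up a y' = dy/dx factor.

With everything moved to the left-hand side, differentiate term by term:
  d/dx[x^2] = 2x
  d/dx[-8xy] = -8x·y' - 8y
  d/dx[y^2] = 2y·y'

Separating the contributions that come from x directly and those that come through y:
  without y':      2x - 8y
  multiplying y':  -8x + 2y

so (2x - 8y) + (-8x + 2y)·y' = 0, and therefore
  dy/dx = -(2x - 8y)/(-8x + 2y) = (x - 4y)/(4x - y)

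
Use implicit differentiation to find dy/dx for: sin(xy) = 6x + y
Take d/dx of both sides. Since y is implicitly a function of x, the chain rule attaches a y' = dy/dx factor whenever we differentiate through y.

Set F(x, y) = (left side) − (right side), so the curve is F = 0. Differentiating each term of F:
  d/dx[-6x] = -6
  d/dx[-y] = -y'
  d/dx[sin(xy)] = (x·y' + y)·cos(xy)

Collecting, the y'-free part is the partial derivative in x and the y' coefficient is the partial derivative in y:
  ∂F/∂x = y·cos(xy) - 6
  ∂F/∂y = x·cos(xy) - 1

so d/dx[F(x, y(x))] = ∂F/∂x + (∂F/∂y)·y' = 0. Rearranging,
  dy/dx = -(∂F/∂x)/(∂F/∂y) = -(y·cos(xy) - 6)/(x·cos(xy) - 1) = (-y·cos(xy) + 6)/(x·cos(xy) - 1)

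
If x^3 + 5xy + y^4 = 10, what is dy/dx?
Apply d/dx to both sides, remembering that y depends on x. Each occurrence of y therefore brings in a y' = dy/dx via the chain rule.

With F(x, y) equal to the left-hand side minus the right, differentiate F term by term:
  d/dx[x^3] = 3x^2
  d/dx[5xy] = 5x·y' + 5y
  d/dx[y^4] = 4y^3·y'
  d/dx[-10] = 0
Adding these up, d/dx[F] = 0 becomes
  (3x^2 + 5y) + (5x + 4y^3)·y' = 0,
so isolating y',
  dy/dx = -(3x^2 + 5y)/(5x + 4y^3) = (-3x^2 - 5y)/(5x + 4y^3)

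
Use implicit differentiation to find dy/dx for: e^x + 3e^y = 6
Differentiate both sides with respect to x, treating y as y(x). By the chain rule, any term containing y contributes a factor of y' = dy/dx when we differentiate it.

Move every term to one side and write the relation as F(x, y) = 0. Term by term,
  d/dx[e^(x)] = e^(x)
  d/dx[3e^(y)] = 3·y'·e^(y)
  d/dx[-6] = 0

The pieces without y' make up ∂F/∂x and the coefficient of y' is ∂F/∂y:
  ∂F/∂x = e^(x),
  ∂F/∂y = 3e^(y).

Since d/dx[F] = ∂F/∂x + (∂F/∂y)·y' = 0, solve for y':
  (∂F/∂y)·y' = -∂F/∂x
  dy/dx = -(∂F/∂x)/(∂F/∂y) = -(e^(x))/(3e^(y)) = -e^(x - y)/3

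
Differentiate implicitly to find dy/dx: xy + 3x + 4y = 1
Differentiate the relation implicitly: treat y = y(x) and apply the chain rule, so every y-derivative picks up a y' = dy/dx factor.

With everything moved to the left-hand side, differentiate term by term:
  d/dx[xy] = x·y' + y
  d/dx[3x] = 3
  d/dx[4y] = 4·y'
  d/dx[-1] = 0

Separating the contributions that come from x directly and those that come through y:
  without y':      y + 3
  multiplying y':  x + 4

so (y + 3) + (x + 4)·y' = 0, and therefore
  dy/dx = -(y + 3)/(x + 4) = (-y - 3)/(x + 4)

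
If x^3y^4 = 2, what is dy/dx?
Take d/dx of both sides. Since y is implicitly a function of x, the chain rule attaches a y' = dy/dx factor whenever we differentiate through y.

Set F(x, y) = (left side) − (right side), so the curve is F = 0. Differentiating each term of F:
  d/dx[x^3y^4] = 4x^3y^3·y' + 3x^2y^4
  d/dx[-2] = 0

Collecting, the y'-free part is the partial derivative in x and the y' coefficient is the partial derivative in y:
  ∂F/∂x = 3x^2y^4
  ∂F/∂y = 4x^3y^3

so d/dx[F(x, y(x))] = ∂F/∂x + (∂F/∂y)·y' = 0. Rearranging,
  dy/dx = -(∂F/∂x)/(∂F/∂y) = -(3x^2y^4)/(4x^3y^3) = -3y/(4x)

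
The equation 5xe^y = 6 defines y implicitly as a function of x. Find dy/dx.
Differentiate the relation implicitly: treat y = y(x) and apply the chain rule, so every y-derivative picks up a y' = dy/dx factor.

With everything moved to the left-hand side, differentiate term by term:
  d/dx[5x·e^(y)] = 5x·y'·e^(y) + 5e^(y)
  d/dx[-6] = 0

Separating the contributions that come from x directly and those that come through y:
  without y':      5e^(y)
  multiplying y':  5x·e^(y)

so (5e^(y)) + (5x·e^(y))·y' = 0, and therefore
  dy/dx = -(5e^(y))/(5x·e^(y)) = -1/x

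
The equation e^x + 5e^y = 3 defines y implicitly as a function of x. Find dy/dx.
Differentiate both sides with respect to x, treating y as y(x). By the chain rule, any term containing y contributes a factor of y' = dy/dx when we differentiate it.

Move every term to one side and write the relation as F(x, y) = 0. Term by term,
  d/dx[e^(x)] = e^(x)
  d/dx[5e^(y)] = 5·y'·e^(y)
  d/dx[-3] = 0

The pieces without y' make up ∂F/∂x and the coefficient of y' is ∂F/∂y:
  ∂F/∂x = e^(x),
  ∂F/∂y = 5e^(y).

Since d/dx[F] = ∂F/∂x + (∂F/∂y)·y' = 0, solve for y':
  (∂F/∂y)·y' = -∂F/∂x
  dy/dx = -(∂F/∂x)/(∂F/∂y) = -(e^(x))/(5e^(y)) = -e^(x - y)/5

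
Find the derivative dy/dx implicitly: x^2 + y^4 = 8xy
Apply d/dx to both sides, remembering that y depends on x. Each occurrence of y therefore brings in a y' = dy/dx via the chain rule.

With F(x, y) equal to the left-hand side minus the right, differentiate F term by term:
  d/dx[x^2] = 2x
  d/dx[-8xy] = -8x·y' - 8y
  d/dx[y^4] = 4y^3·y'
Adding these up, d/dx[F] = 0 becomes
  (2x - 8y) + (-8x + 4y^3)·y' = 0,
so isolating y',
  dy/dx = -(2x - 8y)/(-8x + 4y^3) = (x - 4y)/(2(2x - y^3))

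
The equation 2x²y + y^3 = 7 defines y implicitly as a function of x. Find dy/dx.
Differentiate both sides with respect to x, treating y as y(x). By the chain rule, any term containing y contributes a factor of y' = dy/dx when we differentiate it.

Move every term to one side and write the relation as F(x, y) = 0. Term by term,
  d/dx[2x^2y] = 2x^2·y' + 4xy
  d/dx[y^3] = 3y^2·y'
  d/dx[-7] = 0

The pieces without y' make up ∂F/∂x and the coefficient of y' is ∂F/∂y:
  ∂F/∂x = 4xy,
  ∂F/∂y = 2x^2 + 3y^2.

Since d/dx[F] = ∂F/∂x + (∂F/∂y)·y' = 0, solve for y':
  (∂F/∂y)·y' = -∂F/∂x
  dy/dx = -(∂F/∂x)/(∂F/∂y) = -(4xy)/(2x^2 + 3y^2) = -4xy/(2x^2 + 3y^2)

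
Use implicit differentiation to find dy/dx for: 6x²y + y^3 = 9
Differentiate both sides with respect to x, treating y as y(x). By the chain rule, any term containing y contributes a factor of y' = dy/dx when we differentiate it.

Move every term to one side and write the relation as F(x, y) = 0. Term by term,
  d/dx[6x^2y] = 6x^2·y' + 12xy
  d/dx[y^3] = 3y^2·y'
  d/dx[-9] = 0

The pieces without y' make up ∂F/∂x and the coefficient of y' is ∂F/∂y:
  ∂F/∂x = 12xy,
  ∂F/∂y = 6x^2 + 3y^2.

Since d/dx[F] = ∂F/∂x + (∂F/∂y)·y' = 0, solve for y':
  (∂F/∂y)·y' = -∂F/∂x
  dy/dx = -(∂F/∂x)/(∂F/∂y) = -(12xy)/(6x^2 + 3y^2) = -4xy/(2x^2 + y^2)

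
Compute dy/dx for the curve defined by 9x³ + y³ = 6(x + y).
Differentiate both sides with respect to x, treating y as y(x). By the chain rule, any term containing y contributes a factor of y' = dy/dx when we differentiate it.

Move every term to one side and write the relation as F(x, y) = 0. Term by term,
  d/dx[9x^3] = 27x^2
  d/dx[-6x] = -6
  d/dx[y^3] = 3y^2·y'
  d/dx[-6y] = -6·y'

The pieces without y' make up ∂F/∂x and the coefficient of y' is ∂F/∂y:
  ∂F/∂x = 27x^2 - 6,
  ∂F/∂y = 3y^2 - 6.

Since d/dx[F] = ∂F/∂x + (∂F/∂y)·y' = 0, solve for y':
  (∂F/∂y)·y' = -∂F/∂x
  dy/dx = -(∂F/∂x)/(∂F/∂y) = -(27x^2 - 6)/(3y^2 - 6) = (2 - 9x^2)/(y^2 - 2)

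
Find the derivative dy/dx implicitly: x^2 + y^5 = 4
Take d/dx of both sides. Since y is implicitly a function of x, the chain rule attaches a y' = dy/dx factor whenever we differentiate through y.

Set F(x, y) = (left side) − (right side), so the curve is F = 0. Differentiating each term of F:
  d/dx[x^2] = 2x
  d/dx[y^5] = 5y^4·y'
  d/dx[-4] = 0

Collecting, the y'-free part is the partial derivative in x and the y' coefficient is the partial derivative in y:
  ∂F/∂x = 2x
  ∂F/∂y = 5y^4

so d/dx[F(x, y(x))] = ∂F/∂x + (∂F/∂y)·y' = 0. Rearranging,
  dy/dx = -(∂F/∂x)/(∂F/∂y) = -(2x)/(5y^4) = -2x/(5y^4)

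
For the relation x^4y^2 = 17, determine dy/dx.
Differentiate both sides with respect to x, treating y as y(x). By the chain rule, any term containing y contributes a factor of y' = dy/dx when we differentiate it.

Move every term to one side and write the relation as F(x, y) = 0. Term by term,
  d/dx[x^4y^2] = 2x^4y·y' + 4x^3y^2
  d/dx[-17] = 0

The pieces without y' make up ∂F/∂x and the coefficient of y' is ∂F/∂y:
  ∂F/∂x = 4x^3y^2,
  ∂F/∂y = 2x^4y.

Since d/dx[F] = ∂F/∂x + (∂F/∂y)·y' = 0, solve for y':
  (∂F/∂y)·y' = -∂F/∂x
  dy/dx = -(∂F/∂x)/(∂F/∂y) = -(4x^3y^2)/(2x^4y) = -2y/x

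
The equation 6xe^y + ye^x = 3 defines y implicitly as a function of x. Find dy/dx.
Differentiate both sides with respect to x, treating y as y(x). By the chain rule, any term containing y contributes a factor of y' = dy/dx when we differentiate it.

Move every term to one side and write the relation as F(x, y) = 0. Term by term,
  d/dx[6x·e^(y)] = 6x·y'·e^(y) + 6e^(y)
  d/dx[y·e^(x)] = y·e^(x) + y'·e^(x)
  d/dx[-3] = 0

The pieces without y' make up ∂F/∂x and the coefficient of y' is ∂F/∂y:
  ∂F/∂x = y·e^(x) + 6e^(y),
  ∂F/∂y = 6x·e^(y) + e^(x).

Since d/dx[F] = ∂F/∂x + (∂F/∂y)·y' = 0, solve for y':
  (∂F/∂y)·y' = -∂F/∂x
  dy/dx = -(∂F/∂x)/(∂F/∂y) = -(y·e^(x) + 6e^(y))/(6x·e^(y) + e^(x)) = (-y·e^(x) - 6e^(y))/(6x·e^(y) + e^(x))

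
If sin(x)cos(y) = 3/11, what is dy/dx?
Differentiate both sides with respect to x, treating y as y(x). By the chain rule, any term containing y contributes a factor of y' = dy/dx when we differentiate it.

Move every term to one side and write the relation as F(x, y) = 0. Term by term,
  d/dx[sin(x)·cos(y)] = -y'·sin(x)·sin(y) + cos(x)·cos(y)
  d/dx[-3/11] = 0

The pieces without y' make up ∂F/∂x and the coefficient of y' is ∂F/∂y:
  ∂F/∂x = cos(x)·cos(y),
  ∂F/∂y = -sin(x)·sin(y).

Since d/dx[F] = ∂F/∂x + (∂F/∂y)·y' = 0, solve for y':
  (∂F/∂y)·y' = -∂F/∂x
  dy/dx = -(∂F/∂x)/(∂F/∂y) = -(cos(x)·cos(y))/(-sin(x)·sin(y)) = 1/(tan(x)·tan(y))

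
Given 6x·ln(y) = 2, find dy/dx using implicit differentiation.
Take d/dx of both sides. Since y is implicitly a function of x, the chain rule attaches a y' = dy/dx factor whenever we differentiate through y.

Set F(x, y) = (left side) − (right side), so the curve is F = 0. Differentiating each term of F:
  d/dx[6x·ln(y)] = 6x·y'/y + 6ln(y)
  d/dx[-2] = 0

Collecting, the y'-free part is the partial derivative in x and the y' coefficient is the partial derivative in y:
  ∂F/∂x = 6ln(y)
  ∂F/∂y = 6x/y

so d/dx[F(x, y(x))] = ∂F/∂x + (∂F/∂y)·y' = 0. Rearranging,
  dy/dx = -(∂F/∂x)/(∂F/∂y) = -(6ln(y))/(6x/y) = -y·ln(y)/x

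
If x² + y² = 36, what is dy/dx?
Differentiate the relation implicitly: treat y = y(x) and apply the chain rule, so every y-derivative picks up a y' = dy/dx factor.

With everything moved to the left-hand side, differentiate term by term:
  d/dx[x^2] = 2x
  d/dx[y^2] = 2y·y'
  d/dx[-36] = 0

Separating the contributions that come from x directly and those that come through y:
  without y':      2x
  multiplying y':  2y

so (2x) + (2y)·y' = 0, and therefore
  dy/dx = -(2x)/(2y) = -x/y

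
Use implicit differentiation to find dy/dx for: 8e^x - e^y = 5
Apply d/dx to both sides, remembering that y depends on x. Each occurrence of y therefore brings in a y' = dy/dx via the chain rule.

With F(x, y) equal to the left-hand side minus the right, differentiate F term by term:
  d/dx[8e^(x)] = 8e^(x)
  d/dx[-e^(y)] = -y'·e^(y)
  d/dx[-5] = 0
Adding these up, d/dx[F] = 0 becomes
  (8e^(x)) + (-e^(y))·y' = 0,
so isolating y',
  dy/dx = -(8e^(x))/(-e^(y)) = 8e^(x - y)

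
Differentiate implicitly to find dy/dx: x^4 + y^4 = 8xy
Apply d/dx to both sides, remembering that y depends on x. Each occurrence of y therefore brings in a y' = dy/dx via the chain rule.

With F(x, y) equal to the left-hand side minus the right, differentiate F term by term:
  d/dx[x^4] = 4x^3
  d/dx[-8xy] = -8x·y' - 8y
  d/dx[y^4] = 4y^3·y'
Adding these up, d/dx[F] = 0 becomes
  (4x^3 - 8y) + (-8x + 4y^3)·y' = 0,
so isolating y',
  dy/dx = -(4x^3 - 8y)/(-8x + 4y^3) = (x^3 - 2y)/(2x - y^3)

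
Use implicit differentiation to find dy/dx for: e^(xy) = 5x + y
Differentiate the relation implicitly: treat y = y(x) and apply the chain rule, so every y-derivative picks up a y' = dy/dx factor.

With everything moved to the left-hand side, differentiate term by term:
  d/dx[-5x] = -5
  d/dx[-y] = -y'
  d/dx[e^(xy)] = (x·y' + y)·e^(xy)

Separating the contributions that come from x directly and those that come through y:
  without y':      y·e^(xy) - 5
  multiplying y':  x·e^(xy) - 1

so (y·e^(xy) - 5) + (x·e^(xy) - 1)·y' = 0, and therefore
  dy/dx = -(y·e^(xy) - 5)/(x·e^(xy) - 1) = (-y·e^(xy) + 5)/(x·e^(xy) - 1)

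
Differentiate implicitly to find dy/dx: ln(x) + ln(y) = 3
Differentiate both sides with respect to x, treating y as y(x). By the chain rule, any term containing y contributes a factor of y' = dy/dx when we differentiate it.

Move every term to one side and write the relation as F(x, y) = 0. Term by term,
  d/dx[ln(x)] = 1/x
  d/dx[ln(y)] = y'/y
  d/dx[-3] = 0

The pieces without y' make up ∂F/∂x and the coefficient of y' is ∂F/∂y:
  ∂F/∂x = 1/x,
  ∂F/∂y = 1/y.

Since d/dx[F] = ∂F/∂x + (∂F/∂y)·y' = 0, solve for y':
  (∂F/∂y)·y' = -∂F/∂x
  dy/dx = -(∂F/∂x)/(∂F/∂y) = -(1/x)/(1/y) = -y/x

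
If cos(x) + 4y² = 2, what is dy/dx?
Differentiate the relation implicitly: treat y = y(x) and apply the chain rule, so every y-derivative picks up a y' = dy/dx factor.

With everything moved to the left-hand side, differentiate term by term:
  d/dx[4y^2] = 8y·y'
  d/dx[cos(x)] = -sin(x)
  d/dx[-2] = 0

Separating the contributions that come from x directly and those that come through y:
  without y':      -sin(x)
  multiplying y':  8y

so (-sin(x)) + (8y)·y' = 0, and therefore
  dy/dx = -(-sin(x))/(8y) = sin(x)/(8y)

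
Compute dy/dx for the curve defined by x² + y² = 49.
Differentiate both sides with respect to x, treating y as y(x). By the chain rule, any term containing y contributes a factor of y' = dy/dx when we differentiate it.

Move every term to one side and write the relation as F(x, y) = 0. Term by term,
  d/dx[x^2] = 2x
  d/dx[y^2] = 2y·y'
  d/dx[-49] = 0

The pieces without y' make up ∂F/∂x and the coefficient of y' is ∂F/∂y:
  ∂F/∂x = 2x,
  ∂F/∂y = 2y.

Since d/dx[F] = ∂F/∂x + (∂F/∂y)·y' = 0, solve for y':
  (∂F/∂y)·y' = -∂F/∂x
  dy/dx = -(∂F/∂x)/(∂F/∂y) = -(2x)/(2y) = -x/y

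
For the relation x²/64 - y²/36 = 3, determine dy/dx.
Take d/dx of both sides. Since y is implicitly a function of x, the chain rule attaches a y' = dy/dx factor whenever we differentiate through y.

Set F(x, y) = (left side) − (right side), so the curve is F = 0. Differentiating each term of F:
  d/dx[x^2/64] = x/32
  d/dx[-y^2/36] = -y·y'/18
  d/dx[-3] = 0

Collecting, the y'-free part is the partial derivative in x and the y' coefficient is the partial derivative in y:
  ∂F/∂x = x/32
  ∂F/∂y = -y/18

so d/dx[F(x, y(x))] = ∂F/∂x + (∂F/∂y)·y' = 0. Rearranging,
  dy/dx = -(∂F/∂x)/(∂F/∂y) = -(x/32)/(-y/18) = 9x/(16y)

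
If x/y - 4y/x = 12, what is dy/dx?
Differentiate both sides with respect to x, treating y as y(x). By the chain rule, any term containing y contributes a factor of y' = dy/dx when we differentiate it.

Move every term to one side and write the relation as F(x, y) = 0. Term by term,
  d/dx[x/y] = -x·y'/y^2 + 1/y
  d/dx[-4y/x] = -4·y'/x + 4y/x^2
  d/dx[-12] = 0

The pieces without y' make up ∂F/∂x and the coefficient of y' is ∂F/∂y:
  ∂F/∂x = 1/y + 4y/x^2,
  ∂F/∂y = -x/y^2 - 4/x.

Since d/dx[F] = ∂F/∂x + (∂F/∂y)·y' = 0, solve for y':
  (∂F/∂y)·y' = -∂F/∂x
  dy/dx = -(∂F/∂x)/(∂F/∂y) = -(1/y + 4y/x^2)/(-x/y^2 - 4/x)
        = -((x^2 + 4y^2)/(x^2y))/(-(x^2 + 4y^2)/(xy^2)) = y/x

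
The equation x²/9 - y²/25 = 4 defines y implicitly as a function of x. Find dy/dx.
Take d/dx of both sides. Since y is implicitly a function of x, the chain rule attaches a y' = dy/dx factor whenever we differentiate through y.

Set F(x, y) = (left side) − (right side), so the curve is F = 0. Differentiating each term of F:
  d/dx[x^2/9] = 2x/9
  d/dx[-y^2/25] = -2y·y'/25
  d/dx[-4] = 0

Collecting, the y'-free part is the partial derivative in x and the y' coefficient is the partial derivative in y:
  ∂F/∂x = 2x/9
  ∂F/∂y = -2y/25

so d/dx[F(x, y(x))] = ∂F/∂x + (∂F/∂y)·y' = 0. Rearranging,
  dy/dx = -(∂F/∂x)/(∂F/∂y) = -(2x/9)/(-2y/25) = 25x/(9y)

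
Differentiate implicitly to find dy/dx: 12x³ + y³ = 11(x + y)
Differentiate the relation implicitly: treat y = y(x) and apply the chain rule, so every y-derivative picks up a y' = dy/dx factor.

With everything moved to the left-hand side, differentiate term by term:
  d/dx[12x^3] = 36x^2
  d/dx[-11x] = -11
  d/dx[y^3] = 3y^2·y'
  d/dx[-11y] = -11·y'

Separating the contributions that come from x directly and those that come through y:
  without y':      36x^2 - 11
  multiplying y':  3y^2 - 11

so (36x^2 - 11) + (3y^2 - 11)·y' = 0, and therefore
  dy/dx = -(36x^2 - 11)/(3y^2 - 11) = (11 - 36x^2)/(3y^2 - 11)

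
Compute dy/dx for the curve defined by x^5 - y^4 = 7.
Apply d/dx to both sides, remembering that y depends on x. Each occurrence of y therefore brings in a y' = dy/dx via the chain rule.

With F(x, y) equal to the left-hand side minus the right, differentiate F term by term:
  d/dx[x^5] = 5x^4
  d/dx[-y^4] = -4y^3·y'
  d/dx[-7] = 0
Adding these up, d/dx[F] = 0 becomes
  (5x^4) + (-4y^3)·y' = 0,
so isolating y',
  dy/dx = -(5x^4)/(-4y^3) = 5x^4/(4y^3)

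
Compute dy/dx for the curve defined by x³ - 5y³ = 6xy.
Differentiate the relation implicitly: treat y = y(x) and apply the chain rule, so every y-derivative picks up a y' = dy/dx factor.

With everything moved to the left-hand side, differentiate term by term:
  d/dx[x^3] = 3x^2
  d/dx[-6xy] = -6x·y' - 6y
  d/dx[-5y^3] = -15y^2·y'

Separating the contributions that come from x directly and those that come through y:
  without y':      3x^2 - 6y
  multiplying y':  -6x - 15y^2

so (3x^2 - 6y) + (-6x - 15y^2)·y' = 0, and therefore
  dy/dx = -(3x^2 - 6y)/(-6x - 15y^2) = (x^2 - 2y)/(2x + 5y^2)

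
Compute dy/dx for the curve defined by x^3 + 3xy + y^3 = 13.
Differentiate both sides with respect to x, treating y as y(x). By the chain rule, any term containing y contributes a factor of y' = dy/dx when we differentiate it.

Move every term to one side and write the relation as F(x, y) = 0. Term by term,
  d/dx[x^3] = 3x^2
  d/dx[3xy] = 3x·y' + 3y
  d/dx[y^3] = 3y^2·y'
  d/dx[-13] = 0

The pieces without y' make up ∂F/∂x and the coefficient of y' is ∂F/∂y:
  ∂F/∂x = 3x^2 + 3y,
  ∂F/∂y = 3x + 3y^2.

Since d/dx[F] = ∂F/∂x + (∂F/∂y)·y' = 0, solve for y':
  (∂F/∂y)·y' = -∂F/∂x
  dy/dx = -(∂F/∂x)/(∂F/∂y) = -(3x^2 + 3y)/(3x + 3y^2) = (-x^2 - y)/(x + y^2)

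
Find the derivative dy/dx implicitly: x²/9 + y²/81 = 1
Differentiate the relation implicitly: treat y = y(x) and apply the chain rule, so every y-derivative picks up a y' = dy/dx factor.

With everything moved to the left-hand side, differentiate term by term:
  d/dx[x^2/9] = 2x/9
  d/dx[y^2/81] = 2y·y'/81
  d/dx[-1] = 0

Separating the contributions that come from x directly and those that come through y:
  without y':      2x/9
  multiplying y':  2y/81

so (2x/9) + (2y/81)·y' = 0, and therefore
  dy/dx = -(2x/9)/(2y/81) = -9x/y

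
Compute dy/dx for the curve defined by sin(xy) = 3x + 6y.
Differentiate both sides with respect to x, treating y as y(x). By the chain rule, any term containing y contributes a factor of y' = dy/dx when we differentiate it.

Move every term to one side and write the relation as F(x, y) = 0. Term by term,
  d/dx[-3x] = -3
  d/dx[-6y] = -6·y'
  d/dx[sin(xy)] = (x·y' + y)·cos(xy)

The pieces without y' make up ∂F/∂x and the coefficient of y' is ∂F/∂y:
  ∂F/∂x = y·cos(xy) - 3,
  ∂F/∂y = x·cos(xy) - 6.

Since d/dx[F] = ∂F/∂x + (∂F/∂y)·y' = 0, solve for y':
  (∂F/∂y)·y' = -∂F/∂x
  dy/dx = -(∂F/∂x)/(∂F/∂y) = -(y·cos(xy) - 3)/(x·cos(xy) - 6) = (-y·cos(xy) + 3)/(x·cos(xy) - 6)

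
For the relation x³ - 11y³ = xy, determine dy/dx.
Differentiate both sides with respect to x, treating y as y(x). By the chain rule, any term containing y contributes a factor of y' = dy/dx when we differentiate it.

Move every term to one side and write the relation as F(x, y) = 0. Term by term,
  d/dx[x^3] = 3x^2
  d/dx[-xy] = -x·y' - y
  d/dx[-11y^3] = -33y^2·y'

The pieces without y' make up ∂F/∂x and the coefficient of y' is ∂F/∂y:
  ∂F/∂x = 3x^2 - y,
  ∂F/∂y = -x - 33y^2.

Since d/dx[F] = ∂F/∂x + (∂F/∂y)·y' = 0, solve for y':
  (∂F/∂y)·y' = -∂F/∂x
  dy/dx = -(∂F/∂x)/(∂F/∂y) = -(3x^2 - y)/(-x - 33y^2) = (3x^2 - y)/(x + 33y^2)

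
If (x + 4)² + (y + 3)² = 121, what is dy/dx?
Take d/dx of both sides. Since y is implicitly a function of x, the chain rule attaches a y' = dy/dx factor whenever we differentiate through y.

Set F(x, y) = (left side) − (right side), so the curve is F = 0. Differentiating each term of F:
  d/dx[(x + 4)^2] = 2x + 8
  d/dx[(y + 3)^2] = 2·y'(y + 3)
  d/dx[-121] = 0

Collecting, the y'-free part is the partial derivative in x and the y' coefficient is the partial derivative in y:
  ∂F/∂x = 2x + 8
  ∂F/∂y = 2y + 6

so d/dx[F(x, y(x))] = ∂F/∂x + (∂F/∂y)·y' = 0. Rearranging,
  dy/dx = -(∂F/∂x)/(∂F/∂y) = -(2x + 8)/(2y + 6) = (-x - 4)/(y + 3)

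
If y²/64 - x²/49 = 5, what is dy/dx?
Differentiate the relation implicitly: treat y = y(x) and apply the chain rule, so every y-derivative picks up a y' = dy/dx factor.

With everything moved to the left-hand side, differentiate term by term:
  d/dx[-x^2/49] = -2x/49
  d/dx[y^2/64] = y·y'/32
  d/dx[-5] = 0

Separating the contributions that come from x directly and those that come through y:
  without y':      -2x/49
  multiplying y':  y/32

so (-2x/49) + (y/32)·y' = 0, and therefore
  dy/dx = -(-2x/49)/(y/32) = 64x/(49y)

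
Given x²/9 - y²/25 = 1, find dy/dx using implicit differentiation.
Differentiate the relation implicitly: treat y = y(x) and apply the chain rule, so every y-derivative picks up a y' = dy/dx factor.

With everything moved to the left-hand side, differentiate term by term:
  d/dx[x^2/9] = 2x/9
  d/dx[-y^2/25] = -2y·y'/25
  d/dx[-1] = 0

Separating the contributions that come from x directly and those that come through y:
  without y':      2x/9
  multiplying y':  -2y/25

so (2x/9) + (-2y/25)·y' = 0, and therefore
  dy/dx = -(2x/9)/(-2y/25) = 25x/(9y)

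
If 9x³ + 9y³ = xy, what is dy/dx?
Take d/dx of both sides. Since y is implicitly a function of x, the chain rule attaches a y' = dy/dx factor whenever we differentiate through y.

Set F(x, y) = (left side) − (right side), so the curve is F = 0. Differentiating each term of F:
  d/dx[9x^3] = 27x^2
  d/dx[-xy] = -x·y' - y
  d/dx[9y^3] = 27y^2·y'

Collecting, the y'-free part is the partial derivative in x and the y' coefficient is the partial derivative in y:
  ∂F/∂x = 27x^2 - y
  ∂F/∂y = -x + 27y^2

so d/dx[F(x, y(x))] = ∂F/∂x + (∂F/∂y)·y' = 0. Rearranging,
  dy/dx = -(∂F/∂x)/(∂F/∂y) = -(27x^2 - y)/(-x + 27y^2) = (27x^2 - y)/(x - 27y^2)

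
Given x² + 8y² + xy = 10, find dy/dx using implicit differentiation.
Apply d/dx to both sides, remembering that y depends on x. Each occurrence of y therefore brings in a y' = dy/dx via the chain rule.

With F(x, y) equal to the left-hand side minus the right, differentiate F term by term:
  d/dx[x^2] = 2x
  d/dx[xy] = x·y' + y
  d/dx[8y^2] = 16y·y'
  d/dx[-10] = 0
Adding these up, d/dx[F] = 0 becomes
  (2x + y) + (x + 16y)·y' = 0,
so isolating y',
  dy/dx = -(2x + y)/(x + 16y) = (-2x - y)/(x + 16y)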